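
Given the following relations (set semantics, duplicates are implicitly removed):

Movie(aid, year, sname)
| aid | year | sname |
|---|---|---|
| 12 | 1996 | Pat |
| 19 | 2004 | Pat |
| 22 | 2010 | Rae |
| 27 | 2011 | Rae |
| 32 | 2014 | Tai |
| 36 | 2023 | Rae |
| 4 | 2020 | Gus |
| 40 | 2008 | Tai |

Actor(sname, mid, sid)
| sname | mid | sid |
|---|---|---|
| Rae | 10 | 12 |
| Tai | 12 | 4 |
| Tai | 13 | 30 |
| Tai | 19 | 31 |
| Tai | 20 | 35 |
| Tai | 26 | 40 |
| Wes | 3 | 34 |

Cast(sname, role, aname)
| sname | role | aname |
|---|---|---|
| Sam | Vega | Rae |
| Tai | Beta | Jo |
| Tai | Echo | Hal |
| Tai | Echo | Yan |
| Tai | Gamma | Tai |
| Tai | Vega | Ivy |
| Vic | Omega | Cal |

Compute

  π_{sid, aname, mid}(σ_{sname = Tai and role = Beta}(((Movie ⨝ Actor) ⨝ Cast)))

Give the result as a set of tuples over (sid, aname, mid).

{(30, Jo, 13), (31, Jo, 19), (35, Jo, 20), (4, Jo, 12), (40, Jo, 26)}

Joining Movie and Actor on sname yields {(22, 2010, Rae, 10, 12), (27, 2011, Rae, 10, 12), (32, 2014, Tai, 12, 4), (32, 2014, Tai, 13, 30), (32, 2014, Tai, 19, 31), (32, 2014, Tai, 20, 35), (32, 2014, Tai, 26, 40), (36, 2023, Rae, 10, 12), (40, 2008, Tai, 12, 4), (40, 2008, Tai, 13, 30), (40, 2008, Tai, 19, 31), (40, 2008, Tai, 20, 35), (40, 2008, Tai, 26, 40)}.
Joining (Movie ⨝ Actor) and Cast on sname yields {(32, 2014, Tai, 12, 4, Beta, Jo), (32, 2014, Tai, 12, 4, Echo, Hal), (32, 2014, Tai, 12, 4, Echo, Yan), (32, 2014, Tai, 12, 4, Gamma, Tai), (32, 2014, Tai, 12, 4, Vega, Ivy), (32, 2014, Tai, 13, 30, Beta, Jo), (32, 2014, Tai, 13, 30, Echo, Hal), (32, 2014, Tai, 13, 30, Echo, Yan), (32, 2014, Tai, 13, 30, Gamma, Tai), (32, 2014, Tai, 13, 30, Vega, Ivy), (32, 2014, Tai, 19, 31, Beta, Jo), (32, 2014, Tai, 19, 31, Echo, Hal), (32, 2014, Tai, 19, 31, Echo, Yan), (32, 2014, Tai, 19, 31, Gamma, Tai), (32, 2014, Tai, 19, 31, Vega, Ivy), (32, 2014, Tai, 20, 35, Beta, Jo), (32, 2014, Tai, 20, 35, Echo, Hal), (32, 2014, Tai, 20, 35, Echo, Yan), (32, 2014, Tai, 20, 35, Gamma, Tai), (32, 2014, Tai, 20, 35, Vega, Ivy), (32, 2014, Tai, 26, 40, Beta, Jo), (32, 2014, Tai, 26, 40, Echo, Hal), (32, 2014, Tai, 26, 40, Echo, Yan), (32, 2014, Tai, 26, 40, Gamma, Tai), (32, 2014, Tai, 26, 40, Vega, Ivy), (40, 2008, Tai, 12, 4, Beta, Jo), (40, 2008, Tai, 12, 4, Echo, Hal), (40, 2008, Tai, 12, 4, Echo, Yan), (40, 2008, Tai, 12, 4, Gamma, Tai), (40, 2008, Tai, 12, 4, Vega, Ivy), (40, 2008, Tai, 13, 30, Beta, Jo), (40, 2008, Tai, 13, 30, Echo, Hal), (40, 2008, Tai, 13, 30, Echo, Yan), (40, 2008, Tai, 13, 30, Gamma, Tai), (40, 2008, Tai, 13, 30, Vega, Ivy), (40, 2008, Tai, 19, 31, Beta, Jo), (40, 2008, Tai, 19, 31, Echo, Hal), (40, 2008, Tai, 19, 31, Echo, Yan), (40, 2008, Tai, 19, 31, Gamma, Tai), (40, 2008, Tai, 19, 31, Vega, Ivy), (40, 2008, Tai, 20, 35, Beta, Jo), (40, 2008, Tai, 20, 35, Echo, Hal), (40, 2008, Tai, 20, 35, Echo, Yan), (40, 2008, Tai, 20, 35, Gamma, Tai), (40, 2008, Tai, 20, 35, Vega, Ivy), (40, 2008, Tai, 26, 40, Beta, Jo), (40, 2008, Tai, 26, 40, Echo, Hal), (40, 2008, Tai, 26, 40, Echo, Yan), (40, 2008, Tai, 26, 40, Gamma, Tai), (40, 2008, Tai, 26, 40, Vega, Ivy)}.
Selection sname = Tai and role = Beta: {(32, 2014, Tai, 12, 4, Beta, Jo), (32, 2014, Tai, 13, 30, Beta, Jo), (32, 2014, Tai, 19, 31, Beta, Jo), (32, 2014, Tai, 20, 35, Beta, Jo), (32, 2014, Tai, 26, 40, Beta, Jo), (40, 2008, Tai, 12, 4, Beta, Jo), (40, 2008, Tai, 13, 30, Beta, Jo), (40, 2008, Tai, 19, 31, Beta, Jo), (40, 2008, Tai, 20, 35, Beta, Jo), (40, 2008, Tai, 26, 40, Beta, Jo)}
Keep only column(s) sid, aname, mid (5 duplicate(s) eliminated): {(30, Jo, 13), (31, Jo, 19), (35, Jo, 20), (4, Jo, 12), (40, Jo, 26)}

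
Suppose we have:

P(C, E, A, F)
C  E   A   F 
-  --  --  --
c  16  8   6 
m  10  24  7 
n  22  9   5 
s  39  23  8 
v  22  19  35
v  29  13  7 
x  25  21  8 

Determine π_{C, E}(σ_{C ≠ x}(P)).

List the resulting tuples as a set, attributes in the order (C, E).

{(c, 16), (m, 10), (n, 22), (s, 39), (v, 22), (v, 29)}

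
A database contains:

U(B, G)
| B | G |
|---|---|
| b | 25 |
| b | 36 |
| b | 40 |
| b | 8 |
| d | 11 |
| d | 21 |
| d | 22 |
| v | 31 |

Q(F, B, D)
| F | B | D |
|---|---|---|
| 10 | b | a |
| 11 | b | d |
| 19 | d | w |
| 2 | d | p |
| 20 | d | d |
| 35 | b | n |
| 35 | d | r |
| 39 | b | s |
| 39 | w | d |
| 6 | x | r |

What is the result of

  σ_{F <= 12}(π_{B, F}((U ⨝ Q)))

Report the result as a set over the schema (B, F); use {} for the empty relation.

{(b, 10), (b, 11), (d, 2)}

U ⋈ Q (natural join on B): {(b, 25, 10, a), (b, 25, 11, d), (b, 25, 35, n), (b, 25, 39, s), (b, 36, 10, a), (b, 36, 11, d), (b, 36, 35, n), (b, 36, 39, s), (b, 40, 10, a), (b, 40, 11, d), (b, 40, 35, n), (b, 40, 39, s), (b, 8, 10, a), (b, 8, 11, d), (b, 8, 35, n), (b, 8, 39, s), (d, 11, 19, w), (d, 11, 2, p), (d, 11, 20, d), (d, 11, 35, r), (d, 21, 19, w), (d, 21, 2, p), (d, 21, 20, d), (d, 21, 35, r), (d, 22, 19, w), (d, 22, 2, p), (d, 22, 20, d), (d, 22, 35, r)}
Projecting to B, F (20 duplicate(s) eliminated): {(b, 10), (b, 11), (b, 35), (b, 39), (d, 19), (d, 2), (d, 20), (d, 35)}
Selection F <= 12: {(b, 10), (b, 11), (d, 2)}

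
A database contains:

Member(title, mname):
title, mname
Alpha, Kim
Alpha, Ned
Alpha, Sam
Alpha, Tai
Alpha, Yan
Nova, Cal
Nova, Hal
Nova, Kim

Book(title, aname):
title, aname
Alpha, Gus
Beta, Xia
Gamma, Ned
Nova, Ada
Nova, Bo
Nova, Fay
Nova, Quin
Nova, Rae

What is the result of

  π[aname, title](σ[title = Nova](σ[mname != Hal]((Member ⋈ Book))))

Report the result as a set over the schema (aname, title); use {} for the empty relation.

{(Ada, Nova), (Bo, Nova), (Fay, Nova), (Quin, Nova), (Rae, Nova)}

Joining Member and Book on title yields {(Alpha, Kim, Gus), (Alpha, Ned, Gus), (Alpha, Sam, Gus), (Alpha, Tai, Gus), (Alpha, Yan, Gus), (Nova, Cal, Ada), (Nova, Cal, Bo), (Nova, Cal, Fay), (Nova, Cal, Quin), (Nova, Cal, Rae), (Nova, Hal, Ada), (Nova, Hal, Bo), (Nova, Hal, Fay), (Nova, Hal, Quin), (Nova, Hal, Rae), (Nova, Kim, Ada), (Nova, Kim, Bo), (Nova, Kim, Fay), (Nova, Kim, Quin), (Nova, Kim, Rae)}.
Apply σ_{mname != Hal}; surviving tuples: {(Alpha, Kim, Gus), (Alpha, Ned, Gus), (Alpha, Sam, Gus), (Alpha, Tai, Gus), (Alpha, Yan, Gus), (Nova, Cal, Ada), (Nova, Cal, Bo), (Nova, Cal, Fay), (Nova, Cal, Quin), (Nova, Cal, Rae), (Nova, Kim, Ada), (Nova, Kim, Bo), (Nova, Kim, Fay), (Nova, Kim, Quin), (Nova, Kim, Rae)}
Apply σ_{title = Nova}; surviving tuples: {(Nova, Cal, Ada), (Nova, Cal, Bo), (Nova, Cal, Fay), (Nova, Cal, Quin), (Nova, Cal, Rae), (Nova, Kim, Ada), (Nova, Kim, Bo), (Nova, Kim, Fay), (Nova, Kim, Quin), (Nova, Kim, Rae)}
Keep only column(s) aname, title (5 duplicate(s) eliminated): {(Ada, Nova), (Bo, Nova), (Fay, Nova), (Quin, Nova), (Rae, Nova)}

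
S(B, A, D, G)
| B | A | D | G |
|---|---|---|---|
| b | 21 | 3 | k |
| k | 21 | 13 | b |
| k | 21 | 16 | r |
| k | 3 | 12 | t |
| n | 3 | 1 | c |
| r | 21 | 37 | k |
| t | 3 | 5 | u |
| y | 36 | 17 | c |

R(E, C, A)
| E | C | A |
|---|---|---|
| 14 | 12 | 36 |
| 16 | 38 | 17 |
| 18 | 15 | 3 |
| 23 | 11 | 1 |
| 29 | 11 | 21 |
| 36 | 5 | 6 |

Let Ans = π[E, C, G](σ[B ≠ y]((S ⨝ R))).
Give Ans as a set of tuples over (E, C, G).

{(18, 15, c), (18, 15, t), (18, 15, u), (29, 11, b), (29, 11, k), (29, 11, r)}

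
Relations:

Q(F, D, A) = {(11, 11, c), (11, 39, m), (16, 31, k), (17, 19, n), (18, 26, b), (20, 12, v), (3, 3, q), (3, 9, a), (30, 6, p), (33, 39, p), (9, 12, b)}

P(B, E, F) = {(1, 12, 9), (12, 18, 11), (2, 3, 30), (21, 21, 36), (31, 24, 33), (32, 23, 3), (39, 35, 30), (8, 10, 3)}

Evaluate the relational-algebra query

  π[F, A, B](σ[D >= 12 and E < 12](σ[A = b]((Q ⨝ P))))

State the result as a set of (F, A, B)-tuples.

{}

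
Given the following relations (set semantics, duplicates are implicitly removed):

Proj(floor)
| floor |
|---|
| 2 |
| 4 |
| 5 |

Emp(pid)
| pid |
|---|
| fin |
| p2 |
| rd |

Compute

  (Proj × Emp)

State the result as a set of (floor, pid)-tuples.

{(2, fin), (2, p2), (2, rd), (4, fin), (4, p2), (4, rd), (5, fin), (5, p2), (5, rd)}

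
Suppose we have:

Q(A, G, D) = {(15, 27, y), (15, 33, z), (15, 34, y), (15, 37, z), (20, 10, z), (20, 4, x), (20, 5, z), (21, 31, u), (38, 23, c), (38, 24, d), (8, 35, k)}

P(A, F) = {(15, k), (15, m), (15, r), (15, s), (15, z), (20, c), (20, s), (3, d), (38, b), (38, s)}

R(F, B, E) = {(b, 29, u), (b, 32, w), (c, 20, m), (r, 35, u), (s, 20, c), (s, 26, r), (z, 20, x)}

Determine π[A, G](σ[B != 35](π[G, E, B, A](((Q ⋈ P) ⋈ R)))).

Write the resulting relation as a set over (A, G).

Natural join on A: {(15, 27, y, k), (15, 27, y, m), (15, 27, y, r), (15, 27, y, s), (15, 27, y, z), (15, 33, z, k), (15, 33, z, m), (15, 33, z, r), (15, 33, z, s), (15, 33, z, z), (15, 34, y, k), (15, 34, y, m), (15, 34, y, r), (15, 34, y, s), (15, 34, y, z), (15, 37, z, k), (15, 37, z, m), (15, 37, z, r), (15, 37, z, s), (15, 37, z, z), (20, 10, z, c), (20, 10, z, s), (20, 4, x, c), (20, 4, x, s), (20, 5, z, c), (20, 5, z, s), (38, 23, c, b), (38, 23, c, s), (38, 24, d, b), (38, 24, d, s)}
Natural join on F: {(15, 27, y, r, 35, u), (15, 27, y, s, 20, c), (15, 27, y, s, 26, r), (15, 27, y, z, 20, x), (15, 33, z, r, 35, u), (15, 33, z, s, 20, c), (15, 33, z, s, 26, r), (15, 33, z, z, 20, x), (15, 34, y, r, 35, u), (15, 34, y, s, 20, c), (15, 34, y, s, 26, r), (15, 34, y, z, 20, x), (15, 37, z, r, 35, u), (15, 37, z, s, 20, c), (15, 37, z, s, 26, r), (15, 37, z, z, 20, x), (20, 10, z, c, 20, m), (20, 10, z, s, 20, c), (20, 10, z, s, 26, r), (20, 4, x, c, 20, m), (20, 4, x, s, 20, c), (20, 4, x, s, 26, r), (20, 5, z, c, 20, m), (20, 5, z, s, 20, c), (20, 5, z, s, 26, r), (38, 23, c, b, 29, u), (38, 23, c, b, 32, w), (38, 23, c, s, 20, c), (38, 23, c, s, 26, r), (38, 24, d, b, 29, u), (38, 24, d, b, 32, w), (38, 24, d, s, 20, c), (38, 24, d, s, 26, r)}
Projecting to G, E, B, A: {(10, c, 20, 20), (10, m, 20, 20), (10, r, 26, 20), (23, c, 20, 38), (23, r, 26, 38), (23, u, 29, 38), (23, w, 32, 38), (24, c, 20, 38), (24, r, 26, 38), (24, u, 29, 38), (24, w, 32, 38), (27, c, 20, 15), (27, r, 26, 15), (27, u, 35, 15), (27, x, 20, 15), (33, c, 20, 15), (33, r, 26, 15), (33, u, 35, 15), (33, x, 20, 15), (34, c, 20, 15), (34, r, 26, 15), (34, u, 35, 15), (34, x, 20, 15), (37, c, 20, 15), (37, r, 26, 15), (37, u, 35, 15), (37, x, 20, 15), (4, c, 20, 20), (4, m, 20, 20), (4, r, 26, 20), (5, c, 20, 20), (5, m, 20, 20), (5, r, 26, 20)}
Filtering on B != 35 leaves {(10, c, 20, 20), (10, m, 20, 20), (10, r, 26, 20), (23, c, 20, 38), (23, r, 26, 38), (23, u, 29, 38), (23, w, 32, 38), (24, c, 20, 38), (24, r, 26, 38), (24, u, 29, 38), (24, w, 32, 38), (27, c, 20, 15), (27, r, 26, 15), (27, x, 20, 15), (33, c, 20, 15), (33, r, 26, 15), (33, x, 20, 15), (34, c, 20, 15), (34, r, 26, 15), (34, x, 20, 15), (37, c, 20, 15), (37, r, 26, 15), (37, x, 20, 15), (4, c, 20, 20), (4, m, 20, 20), (4, r, 26, 20), (5, c, 20, 20), (5, m, 20, 20), (5, r, 26, 20)}.
Projecting to A, G (20 duplicate(s) eliminated): {(15, 27), (15, 33), (15, 34), (15, 37), (20, 10), (20, 4), (20, 5), (38, 23), (38, 24)}

{(15, 27), (15, 33), (15, 34), (15, 37), (20, 10), (20, 4), (20, 5), (38, 23), (38, 24)}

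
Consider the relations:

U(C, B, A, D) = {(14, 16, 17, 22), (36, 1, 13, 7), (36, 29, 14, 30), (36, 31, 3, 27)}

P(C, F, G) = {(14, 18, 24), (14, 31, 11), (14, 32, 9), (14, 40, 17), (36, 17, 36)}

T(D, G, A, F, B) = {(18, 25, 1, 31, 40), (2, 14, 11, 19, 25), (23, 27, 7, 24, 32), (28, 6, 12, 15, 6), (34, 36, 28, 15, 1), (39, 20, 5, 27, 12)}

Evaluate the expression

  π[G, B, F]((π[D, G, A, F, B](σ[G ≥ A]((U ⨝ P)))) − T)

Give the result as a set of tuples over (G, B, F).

{(17, 16, 40), (24, 16, 18), (36, 1, 17), (36, 29, 17), (36, 31, 17)}

Joining U and P on C yields {(14, 16, 17, 22, 18, 24), (14, 16, 17, 22, 31, 11), (14, 16, 17, 22, 32, 9), (14, 16, 17, 22, 40, 17), (36, 1, 13, 7, 17, 36), (36, 29, 14, 30, 17, 36), (36, 31, 3, 27, 17, 36)}.
Filtering on G ≥ A leaves {(14, 16, 17, 22, 18, 24), (14, 16, 17, 22, 40, 17), (36, 1, 13, 7, 17, 36), (36, 29, 14, 30, 17, 36), (36, 31, 3, 27, 17, 36)}.
Projecting to D, G, A, F, B: {(22, 17, 17, 40, 16), (22, 24, 17, 18, 16), (27, 36, 3, 17, 31), (30, 36, 14, 17, 29), (7, 36, 13, 17, 1)}
Difference: {(22, 17, 17, 40, 16), (22, 24, 17, 18, 16), (27, 36, 3, 17, 31), (30, 36, 14, 17, 29), (7, 36, 13, 17, 1)} with {(18, 25, 1, 31, 40), (2, 14, 11, 19, 25), (23, 27, 7, 24, 32), (28, 6, 12, 15, 6), (34, 36, 28, 15, 1), (39, 20, 5, 27, 12)} → {(22, 17, 17, 40, 16), (22, 24, 17, 18, 16), (27, 36, 3, 17, 31), (30, 36, 14, 17, 29), (7, 36, 13, 17, 1)}
Projecting to G, B, F: {(17, 16, 40), (24, 16, 18), (36, 1, 17), (36, 29, 17), (36, 31, 17)}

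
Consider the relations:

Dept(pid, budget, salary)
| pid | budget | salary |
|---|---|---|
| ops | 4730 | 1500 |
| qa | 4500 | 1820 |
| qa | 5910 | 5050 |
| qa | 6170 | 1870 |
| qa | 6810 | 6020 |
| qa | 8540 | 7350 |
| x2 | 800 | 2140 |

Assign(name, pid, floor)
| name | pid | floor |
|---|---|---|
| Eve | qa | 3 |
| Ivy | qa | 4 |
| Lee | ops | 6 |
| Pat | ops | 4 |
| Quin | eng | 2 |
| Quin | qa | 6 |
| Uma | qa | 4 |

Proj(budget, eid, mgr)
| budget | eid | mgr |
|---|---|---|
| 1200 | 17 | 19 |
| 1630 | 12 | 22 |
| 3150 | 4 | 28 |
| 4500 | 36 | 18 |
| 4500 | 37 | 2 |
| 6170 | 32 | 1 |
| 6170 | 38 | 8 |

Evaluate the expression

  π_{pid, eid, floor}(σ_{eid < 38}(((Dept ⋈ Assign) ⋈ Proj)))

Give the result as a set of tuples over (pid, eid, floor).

Dept ⋈ Assign (natural join on pid): {(ops, 4730, 1500, Lee, 6), (ops, 4730, 1500, Pat, 4), (qa, 4500, 1820, Eve, 3), (qa, 4500, 1820, Ivy, 4), (qa, 4500, 1820, Quin, 6), (qa, 4500, 1820, Uma, 4), (qa, 5910, 5050, Eve, 3), (qa, 5910, 5050, Ivy, 4), (qa, 5910, 5050, Quin, 6), (qa, 5910, 5050, Uma, 4), (qa, 6170, 1870, Eve, 3), (qa, 6170, 1870, Ivy, 4), (qa, 6170, 1870, Quin, 6), (qa, 6170, 1870, Uma, 4), (qa, 6810, 6020, Eve, 3), (qa, 6810, 6020, Ivy, 4), (qa, 6810, 6020, Quin, 6), (qa, 6810, 6020, Uma, 4), (qa, 8540, 7350, Eve, 3), (qa, 8540, 7350, Ivy, 4), (qa, 8540, 7350, Quin, 6), (qa, 8540, 7350, Uma, 4)}
(Dept ⋈ Assign) ⋈ Proj (natural join on budget): {(qa, 4500, 1820, Eve, 3, 36, 18), (qa, 4500, 1820, Eve, 3, 37, 2), (qa, 4500, 1820, Ivy, 4, 36, 18), (qa, 4500, 1820, Ivy, 4, 37, 2), (qa, 4500, 1820, Quin, 6, 36, 18), (qa, 4500, 1820, Quin, 6, 37, 2), (qa, 4500, 1820, Uma, 4, 36, 18), (qa, 4500, 1820, Uma, 4, 37, 2), (qa, 6170, 1870, Eve, 3, 32, 1), (qa, 6170, 1870, Eve, 3, 38, 8), (qa, 6170, 1870, Ivy, 4, 32, 1), (qa, 6170, 1870, Ivy, 4, 38, 8), (qa, 6170, 1870, Quin, 6, 32, 1), (qa, 6170, 1870, Quin, 6, 38, 8), (qa, 6170, 1870, Uma, 4, 32, 1), (qa, 6170, 1870, Uma, 4, 38, 8)}
σ[eid < 38]: keep tuples satisfying eid < 38 → {(qa, 4500, 1820, Eve, 3, 36, 18), (qa, 4500, 1820, Eve, 3, 37, 2), (qa, 4500, 1820, Ivy, 4, 36, 18), (qa, 4500, 1820, Ivy, 4, 37, 2), (qa, 4500, 1820, Quin, 6, 36, 18), (qa, 4500, 1820, Quin, 6, 37, 2), (qa, 4500, 1820, Uma, 4, 36, 18), (qa, 4500, 1820, Uma, 4, 37, 2), (qa, 6170, 1870, Eve, 3, 32, 1), (qa, 6170, 1870, Ivy, 4, 32, 1), (qa, 6170, 1870, Quin, 6, 32, 1), (qa, 6170, 1870, Uma, 4, 32, 1)}
Keep only column(s) pid, eid, floor (3 duplicate(s) eliminated): {(qa, 32, 3), (qa, 32, 4), (qa, 32, 6), (qa, 36, 3), (qa, 36, 4), (qa, 36, 6), (qa, 37, 3), (qa, 37, 4), (qa, 37, 6)}

{(qa, 32, 3), (qa, 32, 4), (qa, 32, 6), (qa, 36, 3), (qa, 36, 4), (qa, 36, 6), (qa, 37, 3), (qa, 37, 4), (qa, 37, 6)}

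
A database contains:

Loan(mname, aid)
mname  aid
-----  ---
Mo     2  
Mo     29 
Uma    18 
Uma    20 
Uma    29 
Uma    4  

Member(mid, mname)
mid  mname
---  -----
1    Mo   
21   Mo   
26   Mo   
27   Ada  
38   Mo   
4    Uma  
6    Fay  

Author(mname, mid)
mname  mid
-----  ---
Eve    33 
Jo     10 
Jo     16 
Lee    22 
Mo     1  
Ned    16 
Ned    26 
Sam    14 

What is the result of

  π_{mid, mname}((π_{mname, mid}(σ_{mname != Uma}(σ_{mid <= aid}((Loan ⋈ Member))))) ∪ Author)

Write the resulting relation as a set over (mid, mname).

{(1, Mo), (10, Jo), (14, Sam), (16, Jo), (16, Ned), (21, Mo), (22, Lee), (26, Mo), (26, Ned), (33, Eve)}

Loan ⋈ Member (natural join on mname): {(Mo, 2, 1), (Mo, 2, 21), (Mo, 2, 26), (Mo, 2, 38), (Mo, 29, 1), (Mo, 29, 21), (Mo, 29, 26), (Mo, 29, 38), (Uma, 18, 4), (Uma, 20, 4), (Uma, 29, 4), (Uma, 4, 4)}
Selection mid <= aid: {(Mo, 2, 1), (Mo, 29, 1), (Mo, 29, 21), (Mo, 29, 26), (Uma, 18, 4), (Uma, 20, 4), (Uma, 29, 4), (Uma, 4, 4)}
Selection mname != Uma: {(Mo, 2, 1), (Mo, 29, 1), (Mo, 29, 21), (Mo, 29, 26)}
Keep only column(s) mname, mid (1 duplicate(s) eliminated): {(Mo, 1), (Mo, 21), (Mo, 26)}
Taking the union: {(Eve, 33), (Jo, 10), (Jo, 16), (Lee, 22), (Mo, 1), (Mo, 21), (Mo, 26), (Ned, 16), (Ned, 26), (Sam, 14)}
Keep only column(s) mid, mname: {(1, Mo), (10, Jo), (14, Sam), (16, Jo), (16, Ned), (21, Mo), (22, Lee), (26, Mo), (26, Ned), (33, Eve)}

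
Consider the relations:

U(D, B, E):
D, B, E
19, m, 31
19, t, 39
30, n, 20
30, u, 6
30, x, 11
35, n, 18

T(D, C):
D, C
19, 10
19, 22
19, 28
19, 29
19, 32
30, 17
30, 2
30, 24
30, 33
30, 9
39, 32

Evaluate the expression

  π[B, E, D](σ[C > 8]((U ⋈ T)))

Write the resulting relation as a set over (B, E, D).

{(m, 31, 19), (n, 20, 30), (t, 39, 19), (u, 6, 30), (x, 11, 30)}

U ⋈ T (natural join on D): {(19, m, 31, 10), (19, m, 31, 22), (19, m, 31, 28), (19, m, 31, 29), (19, m, 31, 32), (19, t, 39, 10), (19, t, 39, 22), (19, t, 39, 28), (19, t, 39, 29), (19, t, 39, 32), (30, n, 20, 17), (30, n, 20, 2), (30, n, 20, 24), (30, n, 20, 33), (30, n, 20, 9), (30, u, 6, 17), (30, u, 6, 2), (30, u, 6, 24), (30, u, 6, 33), (30, u, 6, 9), (30, x, 11, 17), (30, x, 11, 2), (30, x, 11, 24), (30, x, 11, 33), (30, x, 11, 9)}
Filtering on C > 8 leaves {(19, m, 31, 10), (19, m, 31, 22), (19, m, 31, 28), (19, m, 31, 29), (19, m, 31, 32), (19, t, 39, 10), (19, t, 39, 22), (19, t, 39, 28), (19, t, 39, 29), (19, t, 39, 32), (30, n, 20, 17), (30, n, 20, 24), (30, n, 20, 33), (30, n, 20, 9), (30, u, 6, 17), (30, u, 6, 24), (30, u, 6, 33), (30, u, 6, 9), (30, x, 11, 17), (30, x, 11, 24), (30, x, 11, 33), (30, x, 11, 9)}.
Keep only column(s) B, E, D (17 duplicate(s) eliminated): {(m, 31, 19), (n, 20, 30), (t, 39, 19), (u, 6, 30), (x, 11, 30)}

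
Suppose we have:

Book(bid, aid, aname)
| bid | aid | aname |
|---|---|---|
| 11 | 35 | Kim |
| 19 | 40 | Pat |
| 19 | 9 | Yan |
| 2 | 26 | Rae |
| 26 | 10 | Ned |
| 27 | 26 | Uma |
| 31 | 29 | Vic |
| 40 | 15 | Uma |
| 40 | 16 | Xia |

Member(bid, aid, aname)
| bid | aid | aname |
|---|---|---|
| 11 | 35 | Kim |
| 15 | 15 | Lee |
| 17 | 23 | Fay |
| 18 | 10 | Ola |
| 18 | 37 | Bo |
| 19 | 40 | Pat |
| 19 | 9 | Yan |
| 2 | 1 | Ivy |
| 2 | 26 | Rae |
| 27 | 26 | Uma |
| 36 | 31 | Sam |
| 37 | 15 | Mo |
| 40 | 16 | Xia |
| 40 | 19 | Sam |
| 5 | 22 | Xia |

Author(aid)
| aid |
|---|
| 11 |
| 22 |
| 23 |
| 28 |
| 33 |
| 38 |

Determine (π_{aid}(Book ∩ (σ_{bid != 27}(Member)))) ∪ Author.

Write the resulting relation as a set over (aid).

{11, 16, 22, 23, 26, 28, 33, 35, 38, 40, 9}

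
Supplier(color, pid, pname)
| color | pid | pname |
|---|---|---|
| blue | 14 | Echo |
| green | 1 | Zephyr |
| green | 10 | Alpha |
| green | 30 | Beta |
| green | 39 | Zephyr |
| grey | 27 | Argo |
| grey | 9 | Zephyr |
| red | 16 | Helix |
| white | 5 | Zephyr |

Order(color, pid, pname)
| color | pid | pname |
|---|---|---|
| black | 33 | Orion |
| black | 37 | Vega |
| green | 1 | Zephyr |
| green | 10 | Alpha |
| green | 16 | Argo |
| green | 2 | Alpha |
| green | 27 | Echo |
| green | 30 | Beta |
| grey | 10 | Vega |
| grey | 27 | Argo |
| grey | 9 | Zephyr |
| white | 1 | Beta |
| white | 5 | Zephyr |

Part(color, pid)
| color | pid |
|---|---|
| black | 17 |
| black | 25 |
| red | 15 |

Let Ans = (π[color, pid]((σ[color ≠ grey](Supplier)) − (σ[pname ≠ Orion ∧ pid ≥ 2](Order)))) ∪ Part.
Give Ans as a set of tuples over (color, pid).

{(black, 17), (black, 25), (blue, 14), (green, 1), (green, 39), (red, 15), (red, 16)}

Apply σ_{color ≠ grey}; surviving tuples: {(blue, 14, Echo), (green, 1, Zephyr), (green, 10, Alpha), (green, 30, Beta), (green, 39, Zephyr), (red, 16, Helix), (white, 5, Zephyr)}
Apply σ_{pname ≠ Orion ∧ pid ≥ 2}; surviving tuples: {(black, 37, Vega), (green, 10, Alpha), (green, 16, Argo), (green, 2, Alpha), (green, 27, Echo), (green, 30, Beta), (grey, 10, Vega), (grey, 27, Argo), (grey, 9, Zephyr), (white, 5, Zephyr)}
Taking the difference: {(blue, 14, Echo), (green, 1, Zephyr), (green, 39, Zephyr), (red, 16, Helix)}
Projecting to color, pid: {(blue, 14), (green, 1), (green, 39), (red, 16)}
Taking the union: {(black, 17), (black, 25), (blue, 14), (green, 1), (green, 39), (red, 15), (red, 16)}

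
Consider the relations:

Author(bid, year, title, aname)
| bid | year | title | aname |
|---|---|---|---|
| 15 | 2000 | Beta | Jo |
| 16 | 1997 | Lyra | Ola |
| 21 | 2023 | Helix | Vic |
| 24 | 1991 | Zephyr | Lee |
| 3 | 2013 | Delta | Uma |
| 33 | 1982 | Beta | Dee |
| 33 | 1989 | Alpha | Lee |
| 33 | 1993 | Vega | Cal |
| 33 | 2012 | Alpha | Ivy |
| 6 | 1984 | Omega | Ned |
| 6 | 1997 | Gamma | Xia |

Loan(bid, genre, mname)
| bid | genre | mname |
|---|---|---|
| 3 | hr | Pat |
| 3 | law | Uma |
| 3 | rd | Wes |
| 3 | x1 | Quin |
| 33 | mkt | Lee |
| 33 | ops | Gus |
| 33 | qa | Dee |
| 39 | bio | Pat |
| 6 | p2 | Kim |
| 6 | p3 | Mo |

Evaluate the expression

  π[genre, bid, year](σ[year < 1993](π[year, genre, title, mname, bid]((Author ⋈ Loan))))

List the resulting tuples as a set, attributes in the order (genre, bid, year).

Author ⋈ Loan (natural join on bid): {(3, 2013, Delta, Uma, hr, Pat), (3, 2013, Delta, Uma, law, Uma), (3, 2013, Delta, Uma, rd, Wes), (3, 2013, Delta, Uma, x1, Quin), (33, 1982, Beta, Dee, mkt, Lee), (33, 1982, Beta, Dee, ops, Gus), (33, 1982, Beta, Dee, qa, Dee), (33, 1989, Alpha, Lee, mkt, Lee), (33, 1989, Alpha, Lee, ops, Gus), (33, 1989, Alpha, Lee, qa, Dee), (33, 1993, Vega, Cal, mkt, Lee), (33, 1993, Vega, Cal, ops, Gus), (33, 1993, Vega, Cal, qa, Dee), (33, 2012, Alpha, Ivy, mkt, Lee), (33, 2012, Alpha, Ivy, ops, Gus), (33, 2012, Alpha, Ivy, qa, Dee), (6, 1984, Omega, Ned, p2, Kim), (6, 1984, Omega, Ned, p3, Mo), (6, 1997, Gamma, Xia, p2, Kim), (6, 1997, Gamma, Xia, p3, Mo)}
π_{year, genre, title, mname, bid} gives {(1982, mkt, Beta, Lee, 33), (1982, ops, Beta, Gus, 33), (1982, qa, Beta, Dee, 33), (1984, p2, Omega, Kim, 6), (1984, p3, Omega, Mo, 6), (1989, mkt, Alpha, Lee, 33), (1989, ops, Alpha, Gus, 33), (1989, qa, Alpha, Dee, 33), (1993, mkt, Vega, Lee, 33), (1993, ops, Vega, Gus, 33), (1993, qa, Vega, Dee, 33), (1997, p2, Gamma, Kim, 6), (1997, p3, Gamma, Mo, 6), (2012, mkt, Alpha, Lee, 33), (2012, ops, Alpha, Gus, 33), (2012, qa, Alpha, Dee, 33), (2013, hr, Delta, Pat, 3), (2013, law, Delta, Uma, 3), (2013, rd, Delta, Wes, 3), (2013, x1, Delta, Quin, 3)}.
Apply σ_{year < 1993}; surviving tuples: {(1982, mkt, Beta, Lee, 33), (1982, ops, Beta, Gus, 33), (1982, qa, Beta, Dee, 33), (1984, p2, Omega, Kim, 6), (1984, p3, Omega, Mo, 6), (1989, mkt, Alpha, Lee, 33), (1989, ops, Alpha, Gus, 33), (1989, qa, Alpha, Dee, 33)}
π_{genre, bid, year} gives {(mkt, 33, 1982), (mkt, 33, 1989), (ops, 33, 1982), (ops, 33, 1989), (p2, 6, 1984), (p3, 6, 1984), (qa, 33, 1982), (qa, 33, 1989)}.

{(mkt, 33, 1982), (mkt, 33, 1989), (ops, 33, 1982), (ops, 33, 1989), (p2, 6, 1984), (p3, 6, 1984), (qa, 33, 1982), (qa, 33, 1989)}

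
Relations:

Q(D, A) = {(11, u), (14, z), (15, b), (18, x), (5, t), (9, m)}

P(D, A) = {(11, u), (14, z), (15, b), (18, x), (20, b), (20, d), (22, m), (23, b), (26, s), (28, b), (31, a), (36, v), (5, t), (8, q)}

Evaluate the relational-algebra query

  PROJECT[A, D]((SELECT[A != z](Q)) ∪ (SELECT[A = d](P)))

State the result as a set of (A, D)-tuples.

{(b, 15), (d, 20), (m, 9), (t, 5), (u, 11), (x, 18)}

Selection A != z: {(11, u), (15, b), (18, x), (5, t), (9, m)}
Selection A = d: {(20, d)}
Union: {(11, u), (15, b), (18, x), (5, t), (9, m)} with {(20, d)} → {(11, u), (15, b), (18, x), (20, d), (5, t), (9, m)}
π[A, D]: project onto (A, D) → {(b, 15), (d, 20), (m, 9), (t, 5), (u, 11), (x, 18)}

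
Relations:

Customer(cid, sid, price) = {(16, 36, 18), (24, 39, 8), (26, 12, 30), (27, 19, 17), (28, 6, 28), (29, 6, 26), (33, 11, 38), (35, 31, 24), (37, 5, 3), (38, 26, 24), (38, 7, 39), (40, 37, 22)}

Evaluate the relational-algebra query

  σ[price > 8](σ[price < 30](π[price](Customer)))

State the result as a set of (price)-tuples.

Keep only column(s) price (1 duplicate(s) eliminated): {17, 18, 22, 24, 26, 28, 3, 30, 38, 39, 8}
σ[price < 30]: keep tuples satisfying price < 30 → {17, 18, 22, 24, 26, 28, 3, 8}
σ[price > 8]: keep tuples satisfying price > 8 → {17, 18, 22, 24, 26, 28}

{17, 18, 22, 24, 26, 28}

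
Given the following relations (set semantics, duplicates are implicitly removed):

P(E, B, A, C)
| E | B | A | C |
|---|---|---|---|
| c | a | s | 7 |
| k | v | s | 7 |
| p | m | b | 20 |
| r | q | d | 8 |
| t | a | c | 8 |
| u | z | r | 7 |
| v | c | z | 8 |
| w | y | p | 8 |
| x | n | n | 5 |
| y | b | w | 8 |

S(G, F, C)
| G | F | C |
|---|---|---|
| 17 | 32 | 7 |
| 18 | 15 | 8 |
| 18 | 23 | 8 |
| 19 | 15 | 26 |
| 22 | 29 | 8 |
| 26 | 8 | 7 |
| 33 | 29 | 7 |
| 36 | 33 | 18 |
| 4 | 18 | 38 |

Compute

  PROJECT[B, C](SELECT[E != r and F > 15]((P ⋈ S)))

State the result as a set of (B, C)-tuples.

{(a, 7), (a, 8), (b, 8), (c, 8), (v, 7), (y, 8), (z, 7)}

P ⋈ S (natural join on C): {(c, a, s, 7, 17, 32), (c, a, s, 7, 26, 8), (c, a, s, 7, 33, 29), (k, v, s, 7, 17, 32), (k, v, s, 7, 26, 8), (k, v, s, 7, 33, 29), (r, q, d, 8, 18, 15), (r, q, d, 8, 18, 23), (r, q, d, 8, 22, 29), (t, a, c, 8, 18, 15), (t, a, c, 8, 18, 23), (t, a, c, 8, 22, 29), (u, z, r, 7, 17, 32), (u, z, r, 7, 26, 8), (u, z, r, 7, 33, 29), (v, c, z, 8, 18, 15), (v, c, z, 8, 18, 23), (v, c, z, 8, 22, 29), (w, y, p, 8, 18, 15), (w, y, p, 8, 18, 23), (w, y, p, 8, 22, 29), (y, b, w, 8, 18, 15), (y, b, w, 8, 18, 23), (y, b, w, 8, 22, 29)}
Selection E != r and F > 15: {(c, a, s, 7, 17, 32), (c, a, s, 7, 33, 29), (k, v, s, 7, 17, 32), (k, v, s, 7, 33, 29), (t, a, c, 8, 18, 23), (t, a, c, 8, 22, 29), (u, z, r, 7, 17, 32), (u, z, r, 7, 33, 29), (v, c, z, 8, 18, 23), (v, c, z, 8, 22, 29), (w, y, p, 8, 18, 23), (w, y, p, 8, 22, 29), (y, b, w, 8, 18, 23), (y, b, w, 8, 22, 29)}
Keep only column(s) B, C (7 duplicate(s) eliminated): {(a, 7), (a, 8), (b, 8), (c, 8), (v, 7), (y, 8), (z, 7)}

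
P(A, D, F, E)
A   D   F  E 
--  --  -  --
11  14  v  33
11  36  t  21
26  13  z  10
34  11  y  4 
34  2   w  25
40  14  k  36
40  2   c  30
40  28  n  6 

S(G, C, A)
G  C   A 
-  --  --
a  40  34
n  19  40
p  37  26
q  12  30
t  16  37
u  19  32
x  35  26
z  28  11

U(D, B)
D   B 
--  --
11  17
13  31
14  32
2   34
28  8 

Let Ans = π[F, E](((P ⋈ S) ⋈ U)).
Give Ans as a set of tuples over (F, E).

Joining P and S on A yields {(11, 14, v, 33, z, 28), (11, 36, t, 21, z, 28), (26, 13, z, 10, p, 37), (26, 13, z, 10, x, 35), (34, 11, y, 4, a, 40), (34, 2, w, 25, a, 40), (40, 14, k, 36, n, 19), (40, 2, c, 30, n, 19), (40, 28, n, 6, n, 19)}.
Joining (P ⋈ S) and U on D yields {(11, 14, v, 33, z, 28, 32), (26, 13, z, 10, p, 37, 31), (26, 13, z, 10, x, 35, 31), (34, 11, y, 4, a, 40, 17), (34, 2, w, 25, a, 40, 34), (40, 14, k, 36, n, 19, 32), (40, 2, c, 30, n, 19, 34), (40, 28, n, 6, n, 19, 8)}.
π_{F, E} gives {(c, 30), (k, 36), (n, 6), (v, 33), (w, 25), (y, 4), (z, 10)} (1 duplicate(s) eliminated).

{(c, 30), (k, 36), (n, 6), (v, 33), (w, 25), (y, 4), (z, 10)}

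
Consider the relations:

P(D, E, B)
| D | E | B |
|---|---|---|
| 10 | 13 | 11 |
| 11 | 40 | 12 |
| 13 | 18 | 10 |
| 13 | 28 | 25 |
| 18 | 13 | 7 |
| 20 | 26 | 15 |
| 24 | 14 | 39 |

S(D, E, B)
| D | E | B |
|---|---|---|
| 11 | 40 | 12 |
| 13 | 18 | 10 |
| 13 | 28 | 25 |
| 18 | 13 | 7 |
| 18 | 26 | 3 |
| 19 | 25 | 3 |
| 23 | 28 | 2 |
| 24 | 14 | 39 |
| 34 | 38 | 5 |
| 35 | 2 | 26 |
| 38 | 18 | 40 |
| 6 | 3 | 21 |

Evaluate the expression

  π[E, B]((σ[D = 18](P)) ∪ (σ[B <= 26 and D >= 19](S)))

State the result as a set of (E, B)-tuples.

{(13, 7), (2, 26), (25, 3), (28, 2), (38, 5)}

Selection D = 18: {(18, 13, 7)}
Selection B <= 26 and D >= 19: {(19, 25, 3), (23, 28, 2), (34, 38, 5), (35, 2, 26)}
Set union of the two operands is {(18, 13, 7), (19, 25, 3), (23, 28, 2), (34, 38, 5), (35, 2, 26)}.
π[E, B]: project onto (E, B) → {(13, 7), (2, 26), (25, 3), (28, 2), (38, 5)}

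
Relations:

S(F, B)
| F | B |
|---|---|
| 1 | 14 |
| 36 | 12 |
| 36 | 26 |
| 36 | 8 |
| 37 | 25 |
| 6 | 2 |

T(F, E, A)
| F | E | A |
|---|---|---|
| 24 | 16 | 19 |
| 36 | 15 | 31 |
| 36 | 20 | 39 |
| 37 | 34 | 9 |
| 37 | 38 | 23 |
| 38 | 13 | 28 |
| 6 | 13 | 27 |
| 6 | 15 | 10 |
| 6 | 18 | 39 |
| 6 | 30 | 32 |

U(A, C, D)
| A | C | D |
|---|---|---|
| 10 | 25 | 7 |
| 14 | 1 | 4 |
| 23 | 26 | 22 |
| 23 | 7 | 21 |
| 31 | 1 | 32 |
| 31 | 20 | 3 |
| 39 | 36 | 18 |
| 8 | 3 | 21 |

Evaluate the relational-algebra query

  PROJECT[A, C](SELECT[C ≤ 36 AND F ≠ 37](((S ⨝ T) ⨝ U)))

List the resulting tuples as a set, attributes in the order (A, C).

Natural join on F: {(36, 12, 15, 31), (36, 12, 20, 39), (36, 26, 15, 31), (36, 26, 20, 39), (36, 8, 15, 31), (36, 8, 20, 39), (37, 25, 34, 9), (37, 25, 38, 23), (6, 2, 13, 27), (6, 2, 15, 10), (6, 2, 18, 39), (6, 2, 30, 32)}
Natural join on A: {(36, 12, 15, 31, 1, 32), (36, 12, 15, 31, 20, 3), (36, 12, 20, 39, 36, 18), (36, 26, 15, 31, 1, 32), (36, 26, 15, 31, 20, 3), (36, 26, 20, 39, 36, 18), (36, 8, 15, 31, 1, 32), (36, 8, 15, 31, 20, 3), (36, 8, 20, 39, 36, 18), (37, 25, 38, 23, 26, 22), (37, 25, 38, 23, 7, 21), (6, 2, 15, 10, 25, 7), (6, 2, 18, 39, 36, 18)}
Selection C ≤ 36 AND F ≠ 37: {(36, 12, 15, 31, 1, 32), (36, 12, 15, 31, 20, 3), (36, 12, 20, 39, 36, 18), (36, 26, 15, 31, 1, 32), (36, 26, 15, 31, 20, 3), (36, 26, 20, 39, 36, 18), (36, 8, 15, 31, 1, 32), (36, 8, 15, 31, 20, 3), (36, 8, 20, 39, 36, 18), (6, 2, 15, 10, 25, 7), (6, 2, 18, 39, 36, 18)}
π_{A, C} gives {(10, 25), (31, 1), (31, 20), (39, 36)} (7 duplicate(s) eliminated).

{(10, 25), (31, 1), (31, 20), (39, 36)}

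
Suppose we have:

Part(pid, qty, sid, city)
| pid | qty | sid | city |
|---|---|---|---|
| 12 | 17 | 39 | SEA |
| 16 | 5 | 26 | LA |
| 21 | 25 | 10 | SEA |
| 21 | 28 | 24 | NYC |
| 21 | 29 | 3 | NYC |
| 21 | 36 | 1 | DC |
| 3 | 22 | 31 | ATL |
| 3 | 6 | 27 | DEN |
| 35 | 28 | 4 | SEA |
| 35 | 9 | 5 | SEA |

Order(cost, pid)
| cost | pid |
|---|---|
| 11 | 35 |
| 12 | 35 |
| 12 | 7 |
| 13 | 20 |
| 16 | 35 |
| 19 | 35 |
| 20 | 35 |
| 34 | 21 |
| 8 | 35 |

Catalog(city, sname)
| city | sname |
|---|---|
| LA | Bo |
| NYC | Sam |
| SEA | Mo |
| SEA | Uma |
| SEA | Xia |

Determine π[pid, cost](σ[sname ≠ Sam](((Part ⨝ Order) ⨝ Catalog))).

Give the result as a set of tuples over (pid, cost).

{(21, 34), (35, 11), (35, 12), (35, 16), (35, 19), (35, 20), (35, 8)}

Part ⋈ Order (natural join on pid): {(21, 25, 10, SEA, 34), (21, 28, 24, NYC, 34), (21, 29, 3, NYC, 34), (21, 36, 1, DC, 34), (35, 28, 4, SEA, 11), (35, 28, 4, SEA, 12), (35, 28, 4, SEA, 16), (35, 28, 4, SEA, 19), (35, 28, 4, SEA, 20), (35, 28, 4, SEA, 8), (35, 9, 5, SEA, 11), (35, 9, 5, SEA, 12), (35, 9, 5, SEA, 16), (35, 9, 5, SEA, 19), (35, 9, 5, SEA, 20), (35, 9, 5, SEA, 8)}
(Part ⨝ Order) ⋈ Catalog (natural join on city): {(21, 25, 10, SEA, 34, Mo), (21, 25, 10, SEA, 34, Uma), (21, 25, 10, SEA, 34, Xia), (21, 28, 24, NYC, 34, Sam), (21, 29, 3, NYC, 34, Sam), (35, 28, 4, SEA, 11, Mo), (35, 28, 4, SEA, 11, Uma), (35, 28, 4, SEA, 11, Xia), (35, 28, 4, SEA, 12, Mo), (35, 28, 4, SEA, 12, Uma), (35, 28, 4, SEA, 12, Xia), (35, 28, 4, SEA, 16, Mo), (35, 28, 4, SEA, 16, Uma), (35, 28, 4, SEA, 16, Xia), (35, 28, 4, SEA, 19, Mo), (35, 28, 4, SEA, 19, Uma), (35, 28, 4, SEA, 19, Xia), (35, 28, 4, SEA, 20, Mo), (35, 28, 4, SEA, 20, Uma), (35, 28, 4, SEA, 20, Xia), (35, 28, 4, SEA, 8, Mo), (35, 28, 4, SEA, 8, Uma), (35, 28, 4, SEA, 8, Xia), (35, 9, 5, SEA, 11, Mo), (35, 9, 5, SEA, 11, Uma), (35, 9, 5, SEA, 11, Xia), (35, 9, 5, SEA, 12, Mo), (35, 9, 5, SEA, 12, Uma), (35, 9, 5, SEA, 12, Xia), (35, 9, 5, SEA, 16, Mo), (35, 9, 5, SEA, 16, Uma), (35, 9, 5, SEA, 16, Xia), (35, 9, 5, SEA, 19, Mo), (35, 9, 5, SEA, 19, Uma), (35, 9, 5, SEA, 19, Xia), (35, 9, 5, SEA, 20, Mo), (35, 9, 5, SEA, 20, Uma), (35, 9, 5, SEA, 20, Xia), (35, 9, 5, SEA, 8, Mo), (35, 9, 5, SEA, 8, Uma), (35, 9, 5, SEA, 8, Xia)}
Apply σ_{sname ≠ Sam}; surviving tuples: {(21, 25, 10, SEA, 34, Mo), (21, 25, 10, SEA, 34, Uma), (21, 25, 10, SEA, 34, Xia), (35, 28, 4, SEA, 11, Mo), (35, 28, 4, SEA, 11, Uma), (35, 28, 4, SEA, 11, Xia), (35, 28, 4, SEA, 12, Mo), (35, 28, 4, SEA, 12, Uma), (35, 28, 4, SEA, 12, Xia), (35, 28, 4, SEA, 16, Mo), (35, 28, 4, SEA, 16, Uma), (35, 28, 4, SEA, 16, Xia), (35, 28, 4, SEA, 19, Mo), (35, 28, 4, SEA, 19, Uma), (35, 28, 4, SEA, 19, Xia), (35, 28, 4, SEA, 20, Mo), (35, 28, 4, SEA, 20, Uma), (35, 28, 4, SEA, 20, Xia), (35, 28, 4, SEA, 8, Mo), (35, 28, 4, SEA, 8, Uma), (35, 28, 4, SEA, 8, Xia), (35, 9, 5, SEA, 11, Mo), (35, 9, 5, SEA, 11, Uma), (35, 9, 5, SEA, 11, Xia), (35, 9, 5, SEA, 12, Mo), (35, 9, 5, SEA, 12, Uma), (35, 9, 5, SEA, 12, Xia), (35, 9, 5, SEA, 16, Mo), (35, 9, 5, SEA, 16, Uma), (35, 9, 5, SEA, 16, Xia), (35, 9, 5, SEA, 19, Mo), (35, 9, 5, SEA, 19, Uma), (35, 9, 5, SEA, 19, Xia), (35, 9, 5, SEA, 20, Mo), (35, 9, 5, SEA, 20, Uma), (35, 9, 5, SEA, 20, Xia), (35, 9, 5, SEA, 8, Mo), (35, 9, 5, SEA, 8, Uma), (35, 9, 5, SEA, 8, Xia)}
π_{pid, cost} gives {(21, 34), (35, 11), (35, 12), (35, 16), (35, 19), (35, 20), (35, 8)} (32 duplicate(s) eliminated).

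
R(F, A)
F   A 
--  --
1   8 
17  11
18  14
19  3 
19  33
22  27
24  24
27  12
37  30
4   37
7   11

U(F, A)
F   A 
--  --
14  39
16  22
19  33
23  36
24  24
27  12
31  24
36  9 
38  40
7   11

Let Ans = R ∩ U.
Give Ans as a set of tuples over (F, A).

Intersection: {(1, 8), (17, 11), (18, 14), (19, 3), (19, 33), (22, 27), (24, 24), (27, 12), (37, 30), (4, 37), (7, 11)} with {(14, 39), (16, 22), (19, 33), (23, 36), (24, 24), (27, 12), (31, 24), (36, 9), (38, 40), (7, 11)} → {(19, 33), (24, 24), (27, 12), (7, 11)}

{(19, 33), (24, 24), (27, 12), (7, 11)}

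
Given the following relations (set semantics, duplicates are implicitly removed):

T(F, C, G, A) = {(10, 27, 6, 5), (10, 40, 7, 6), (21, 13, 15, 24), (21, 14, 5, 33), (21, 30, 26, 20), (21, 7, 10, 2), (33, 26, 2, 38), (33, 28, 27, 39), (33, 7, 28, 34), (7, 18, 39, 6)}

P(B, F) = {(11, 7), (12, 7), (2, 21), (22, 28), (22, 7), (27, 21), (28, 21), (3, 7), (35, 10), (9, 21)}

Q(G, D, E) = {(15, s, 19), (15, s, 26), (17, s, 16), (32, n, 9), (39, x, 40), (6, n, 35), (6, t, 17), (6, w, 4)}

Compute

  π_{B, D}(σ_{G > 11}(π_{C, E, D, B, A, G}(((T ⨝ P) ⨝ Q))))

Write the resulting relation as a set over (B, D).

{(11, x), (12, x), (2, s), (22, x), (27, s), (28, s), (3, x), (9, s)}

Joining T and P on F yields {(10, 27, 6, 5, 35), (10, 40, 7, 6, 35), (21, 13, 15, 24, 2), (21, 13, 15, 24, 27), (21, 13, 15, 24, 28), (21, 13, 15, 24, 9), (21, 14, 5, 33, 2), (21, 14, 5, 33, 27), (21, 14, 5, 33, 28), (21, 14, 5, 33, 9), (21, 30, 26, 20, 2), (21, 30, 26, 20, 27), (21, 30, 26, 20, 28), (21, 30, 26, 20, 9), (21, 7, 10, 2, 2), (21, 7, 10, 2, 27), (21, 7, 10, 2, 28), (21, 7, 10, 2, 9), (7, 18, 39, 6, 11), (7, 18, 39, 6, 12), (7, 18, 39, 6, 22), (7, 18, 39, 6, 3)}.
Joining (T ⨝ P) and Q on G yields {(10, 27, 6, 5, 35, n, 35), (10, 27, 6, 5, 35, t, 17), (10, 27, 6, 5, 35, w, 4), (21, 13, 15, 24, 2, s, 19), (21, 13, 15, 24, 2, s, 26), (21, 13, 15, 24, 27, s, 19), (21, 13, 15, 24, 27, s, 26), (21, 13, 15, 24, 28, s, 19), (21, 13, 15, 24, 28, s, 26), (21, 13, 15, 24, 9, s, 19), (21, 13, 15, 24, 9, s, 26), (7, 18, 39, 6, 11, x, 40), (7, 18, 39, 6, 12, x, 40), (7, 18, 39, 6, 22, x, 40), (7, 18, 39, 6, 3, x, 40)}.
Keep only column(s) C, E, D, B, A, G: {(13, 19, s, 2, 24, 15), (13, 19, s, 27, 24, 15), (13, 19, s, 28, 24, 15), (13, 19, s, 9, 24, 15), (13, 26, s, 2, 24, 15), (13, 26, s, 27, 24, 15), (13, 26, s, 28, 24, 15), (13, 26, s, 9, 24, 15), (18, 40, x, 11, 6, 39), (18, 40, x, 12, 6, 39), (18, 40, x, 22, 6, 39), (18, 40, x, 3, 6, 39), (27, 17, t, 35, 5, 6), (27, 35, n, 35, 5, 6), (27, 4, w, 35, 5, 6)}
Filtering on G > 11 leaves {(13, 19, s, 2, 24, 15), (13, 19, s, 27, 24, 15), (13, 19, s, 28, 24, 15), (13, 19, s, 9, 24, 15), (13, 26, s, 2, 24, 15), (13, 26, s, 27, 24, 15), (13, 26, s, 28, 24, 15), (13, 26, s, 9, 24, 15), (18, 40, x, 11, 6, 39), (18, 40, x, 12, 6, 39), (18, 40, x, 22, 6, 39), (18, 40, x, 3, 6, 39)}.
Keep only column(s) B, D (4 duplicate(s) eliminated): {(11, x), (12, x), (2, s), (22, x), (27, s), (28, s), (3, x), (9, s)}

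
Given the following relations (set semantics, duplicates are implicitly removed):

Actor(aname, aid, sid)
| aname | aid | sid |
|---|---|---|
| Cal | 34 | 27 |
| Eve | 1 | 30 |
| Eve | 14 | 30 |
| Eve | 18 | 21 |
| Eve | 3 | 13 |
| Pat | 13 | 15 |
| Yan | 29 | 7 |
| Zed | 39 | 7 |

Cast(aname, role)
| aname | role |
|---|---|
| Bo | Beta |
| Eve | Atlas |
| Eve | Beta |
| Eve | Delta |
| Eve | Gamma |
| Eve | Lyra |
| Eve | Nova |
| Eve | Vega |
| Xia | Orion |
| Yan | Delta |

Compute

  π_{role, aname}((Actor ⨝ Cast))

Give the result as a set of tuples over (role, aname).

{(Atlas, Eve), (Beta, Eve), (Delta, Eve), (Delta, Yan), (Gamma, Eve), (Lyra, Eve), (Nova, Eve), (Vega, Eve)}

Natural join on aname: {(Eve, 1, 30, Atlas), (Eve, 1, 30, Beta), (Eve, 1, 30, Delta), (Eve, 1, 30, Gamma), (Eve, 1, 30, Lyra), (Eve, 1, 30, Nova), (Eve, 1, 30, Vega), (Eve, 14, 30, Atlas), (Eve, 14, 30, Beta), (Eve, 14, 30, Delta), (Eve, 14, 30, Gamma), (Eve, 14, 30, Lyra), (Eve, 14, 30, Nova), (Eve, 14, 30, Vega), (Eve, 18, 21, Atlas), (Eve, 18, 21, Beta), (Eve, 18, 21, Delta), (Eve, 18, 21, Gamma), (Eve, 18, 21, Lyra), (Eve, 18, 21, Nova), (Eve, 18, 21, Vega), (Eve, 3, 13, Atlas), (Eve, 3, 13, Beta), (Eve, 3, 13, Delta), (Eve, 3, 13, Gamma), (Eve, 3, 13, Lyra), (Eve, 3, 13, Nova), (Eve, 3, 13, Vega), (Yan, 29, 7, Delta)}
Projecting to role, aname (21 duplicate(s) eliminated): {(Atlas, Eve), (Beta, Eve), (Delta, Eve), (Delta, Yan), (Gamma, Eve), (Lyra, Eve), (Nova, Eve), (Vega, Eve)}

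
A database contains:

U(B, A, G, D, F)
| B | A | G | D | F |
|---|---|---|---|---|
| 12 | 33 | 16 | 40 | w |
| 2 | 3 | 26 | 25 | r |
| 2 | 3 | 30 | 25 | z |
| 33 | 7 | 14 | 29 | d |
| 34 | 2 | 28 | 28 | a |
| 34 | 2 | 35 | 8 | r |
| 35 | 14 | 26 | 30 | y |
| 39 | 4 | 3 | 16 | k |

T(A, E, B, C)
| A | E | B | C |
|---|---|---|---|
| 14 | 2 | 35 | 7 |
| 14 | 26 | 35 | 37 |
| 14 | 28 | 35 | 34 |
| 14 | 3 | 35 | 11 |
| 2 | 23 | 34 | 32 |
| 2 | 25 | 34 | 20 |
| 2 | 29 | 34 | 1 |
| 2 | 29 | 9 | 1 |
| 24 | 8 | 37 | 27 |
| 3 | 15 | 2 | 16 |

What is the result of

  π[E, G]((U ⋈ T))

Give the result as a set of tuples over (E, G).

Joining U and T on B, A yields {(2, 3, 26, 25, r, 15, 16), (2, 3, 30, 25, z, 15, 16), (34, 2, 28, 28, a, 23, 32), (34, 2, 28, 28, a, 25, 20), (34, 2, 28, 28, a, 29, 1), (34, 2, 35, 8, r, 23, 32), (34, 2, 35, 8, r, 25, 20), (34, 2, 35, 8, r, 29, 1), (35, 14, 26, 30, y, 2, 7), (35, 14, 26, 30, y, 26, 37), (35, 14, 26, 30, y, 28, 34), (35, 14, 26, 30, y, 3, 11)}.
π[E, G]: project onto (E, G) → {(15, 26), (15, 30), (2, 26), (23, 28), (23, 35), (25, 28), (25, 35), (26, 26), (28, 26), (29, 28), (29, 35), (3, 26)}

{(15, 26), (15, 30), (2, 26), (23, 28), (23, 35), (25, 28), (25, 35), (26, 26), (28, 26), (29, 28), (29, 35), (3, 26)}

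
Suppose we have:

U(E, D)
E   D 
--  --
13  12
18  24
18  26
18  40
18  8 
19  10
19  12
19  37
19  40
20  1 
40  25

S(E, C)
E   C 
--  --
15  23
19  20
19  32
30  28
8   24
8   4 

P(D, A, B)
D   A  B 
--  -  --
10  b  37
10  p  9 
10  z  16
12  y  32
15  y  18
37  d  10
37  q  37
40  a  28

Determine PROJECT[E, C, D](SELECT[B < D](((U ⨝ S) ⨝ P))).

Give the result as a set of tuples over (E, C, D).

Joining U and S on E yields {(19, 10, 20), (19, 10, 32), (19, 12, 20), (19, 12, 32), (19, 37, 20), (19, 37, 32), (19, 40, 20), (19, 40, 32)}.
Joining (U ⨝ S) and P on D yields {(19, 10, 20, b, 37), (19, 10, 20, p, 9), (19, 10, 20, z, 16), (19, 10, 32, b, 37), (19, 10, 32, p, 9), (19, 10, 32, z, 16), (19, 12, 20, y, 32), (19, 12, 32, y, 32), (19, 37, 20, d, 10), (19, 37, 20, q, 37), (19, 37, 32, d, 10), (19, 37, 32, q, 37), (19, 40, 20, a, 28), (19, 40, 32, a, 28)}.
Selection B < D: {(19, 10, 20, p, 9), (19, 10, 32, p, 9), (19, 37, 20, d, 10), (19, 37, 32, d, 10), (19, 40, 20, a, 28), (19, 40, 32, a, 28)}
Keep only column(s) E, C, D: {(19, 20, 10), (19, 20, 37), (19, 20, 40), (19, 32, 10), (19, 32, 37), (19, 32, 40)}

{(19, 20, 10), (19, 20, 37), (19, 20, 40), (19, 32, 10), (19, 32, 37), (19, 32, 40)}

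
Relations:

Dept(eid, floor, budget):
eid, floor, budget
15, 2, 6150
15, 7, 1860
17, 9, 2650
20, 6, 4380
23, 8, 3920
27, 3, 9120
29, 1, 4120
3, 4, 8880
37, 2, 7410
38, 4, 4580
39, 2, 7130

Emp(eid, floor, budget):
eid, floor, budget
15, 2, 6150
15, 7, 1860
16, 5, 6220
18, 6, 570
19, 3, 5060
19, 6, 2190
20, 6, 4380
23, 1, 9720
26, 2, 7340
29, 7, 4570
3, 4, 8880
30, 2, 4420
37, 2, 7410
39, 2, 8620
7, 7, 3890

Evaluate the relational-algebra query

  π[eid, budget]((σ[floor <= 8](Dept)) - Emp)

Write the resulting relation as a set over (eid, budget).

Filtering on floor <= 8 leaves {(15, 2, 6150), (15, 7, 1860), (20, 6, 4380), (23, 8, 3920), (27, 3, 9120), (29, 1, 4120), (3, 4, 8880), (37, 2, 7410), (38, 4, 4580), (39, 2, 7130)}.
Difference: {(15, 2, 6150), (15, 7, 1860), (20, 6, 4380), (23, 8, 3920), (27, 3, 9120), (29, 1, 4120), (3, 4, 8880), (37, 2, 7410), (38, 4, 4580), (39, 2, 7130)} with {(15, 2, 6150), (15, 7, 1860), (16, 5, 6220), (18, 6, 570), (19, 3, 5060), (19, 6, 2190), (20, 6, 4380), (23, 1, 9720), (26, 2, 7340), (29, 7, 4570), (3, 4, 8880), (30, 2, 4420), (37, 2, 7410), (39, 2, 8620), (7, 7, 3890)} → {(23, 8, 3920), (27, 3, 9120), (29, 1, 4120), (38, 4, 4580), (39, 2, 7130)}
Projecting to eid, budget: {(23, 3920), (27, 9120), (29, 4120), (38, 4580), (39, 7130)}

{(23, 3920), (27, 9120), (29, 4120), (38, 4580), (39, 7130)}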